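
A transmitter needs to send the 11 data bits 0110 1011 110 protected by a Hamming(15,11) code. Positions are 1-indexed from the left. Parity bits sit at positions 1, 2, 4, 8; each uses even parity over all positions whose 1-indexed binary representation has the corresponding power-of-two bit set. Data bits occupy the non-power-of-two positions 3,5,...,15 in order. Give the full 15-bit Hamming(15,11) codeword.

010111011011110

Place data bits at non-power-of-two positions: b3=0, b5=1, b6=1, b7=0, b9=1, b10=0, b11=1, b12=1, b13=1, b14=1, b15=0.
p1 = XOR of data positions {3,5,7,9,11,13,15} = 0⊕1⊕0⊕1⊕1⊕1⊕0 = 0
p2 = XOR of data positions {3,6,7,10,11,14,15} = 0⊕1⊕0⊕0⊕1⊕1⊕0 = 1
p4 = XOR of data positions {5,6,7,12,13,14,15} = 1⊕1⊕0⊕1⊕1⊕1⊕0 = 1
p8 = XOR of data positions {9,10,11,12,13,14,15} = 1⊕0⊕1⊕1⊕1⊕1⊕0 = 1
Codeword b1..b15 = 010111011011110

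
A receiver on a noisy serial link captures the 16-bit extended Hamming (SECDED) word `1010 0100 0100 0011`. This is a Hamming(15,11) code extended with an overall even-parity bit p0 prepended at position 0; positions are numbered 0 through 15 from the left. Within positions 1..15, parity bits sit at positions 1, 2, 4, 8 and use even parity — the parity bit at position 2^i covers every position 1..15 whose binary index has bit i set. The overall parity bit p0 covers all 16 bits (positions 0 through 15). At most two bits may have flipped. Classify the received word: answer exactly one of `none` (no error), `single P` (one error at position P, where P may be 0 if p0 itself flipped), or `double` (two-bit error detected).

double

s1: b1⊕b3⊕b5⊕b7⊕b9⊕b11⊕b13⊕b15 = 0⊕0⊕1⊕0⊕1⊕0⊕0⊕1 = 1
s2: b2⊕b3⊕b6⊕b7⊕b10⊕b11⊕b14⊕b15 = 1⊕0⊕0⊕0⊕0⊕0⊕1⊕1 = 1
s4: b4⊕b5⊕b6⊕b7⊕b12⊕b13⊕b14⊕b15 = 0⊕1⊕0⊕0⊕0⊕0⊕1⊕1 = 1
s8: b8⊕b9⊕b10⊕b11⊕b12⊕b13⊕b14⊕b15 = 0⊕1⊕0⊕0⊕0⊕0⊕1⊕1 = 1
Syndrome (s8...s1) = 1111 → position 15.
Overall parity (XOR of all 16 bits, including p0): 1⊕0⊕1⊕0⊕0⊕1⊕0⊕0⊕0⊕1⊕0⊕0⊕0⊕0⊕1⊕1 = 0
Overall=0, syndrome position=15 → double-bit error detected (uncorrectable).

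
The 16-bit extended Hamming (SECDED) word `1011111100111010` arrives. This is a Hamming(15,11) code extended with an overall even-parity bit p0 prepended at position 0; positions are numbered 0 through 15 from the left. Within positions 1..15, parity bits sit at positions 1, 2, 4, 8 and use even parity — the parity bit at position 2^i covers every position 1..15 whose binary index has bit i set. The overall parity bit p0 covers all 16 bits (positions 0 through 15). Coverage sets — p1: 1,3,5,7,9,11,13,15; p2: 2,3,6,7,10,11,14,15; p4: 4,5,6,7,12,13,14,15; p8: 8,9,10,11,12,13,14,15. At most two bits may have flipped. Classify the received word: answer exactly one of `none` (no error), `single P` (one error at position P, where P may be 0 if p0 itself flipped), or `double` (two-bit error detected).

single 2

s1: b1⊕b3⊕b5⊕b7⊕b9⊕b11⊕b13⊕b15 = 0⊕1⊕1⊕1⊕0⊕1⊕0⊕0 = 0
s2: b2⊕b3⊕b6⊕b7⊕b10⊕b11⊕b14⊕b15 = 1⊕1⊕1⊕1⊕1⊕1⊕1⊕0 = 1
s4: b4⊕b5⊕b6⊕b7⊕b12⊕b13⊕b14⊕b15 = 1⊕1⊕1⊕1⊕1⊕0⊕1⊕0 = 0
s8: b8⊕b9⊕b10⊕b11⊕b12⊕b13⊕b14⊕b15 = 0⊕0⊕1⊕1⊕1⊕0⊕1⊕0 = 0
Syndrome (s8...s1) = 0010 → position 2.
Overall parity (XOR of all 16 bits, including p0): 1⊕0⊕1⊕1⊕1⊕1⊕1⊕1⊕0⊕0⊕1⊕1⊕1⊕0⊕1⊕0 = 1
Overall=1, syndrome position=2 → single-bit error at position 2.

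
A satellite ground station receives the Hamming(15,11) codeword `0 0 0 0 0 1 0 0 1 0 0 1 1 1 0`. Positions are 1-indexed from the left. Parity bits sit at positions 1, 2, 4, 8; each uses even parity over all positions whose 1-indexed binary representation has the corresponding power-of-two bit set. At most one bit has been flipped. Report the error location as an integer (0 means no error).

s1: b1⊕b3⊕b5⊕b7⊕b9⊕b11⊕b13⊕b15 = 0⊕0⊕0⊕0⊕1⊕0⊕1⊕0 = 0
s2: b2⊕b3⊕b6⊕b7⊕b10⊕b11⊕b14⊕b15 = 0⊕0⊕1⊕0⊕0⊕0⊕1⊕0 = 0
s4: b4⊕b5⊕b6⊕b7⊕b12⊕b13⊕b14⊕b15 = 0⊕0⊕1⊕0⊕1⊕1⊕1⊕0 = 0
s8: b8⊕b9⊕b10⊕b11⊕b12⊕b13⊕b14⊕b15 = 0⊕1⊕0⊕0⊕1⊕1⊕1⊕0 = 0
Syndrome (s8...s1) = 0000 → position 0 (no error).

0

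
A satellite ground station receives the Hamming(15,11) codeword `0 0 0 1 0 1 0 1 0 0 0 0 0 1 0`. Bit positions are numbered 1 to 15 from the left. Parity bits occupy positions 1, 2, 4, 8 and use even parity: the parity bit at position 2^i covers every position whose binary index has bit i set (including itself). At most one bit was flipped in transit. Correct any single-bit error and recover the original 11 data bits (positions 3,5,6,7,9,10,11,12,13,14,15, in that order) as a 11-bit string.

s1: b1⊕b3⊕b5⊕b7⊕b9⊕b11⊕b13⊕b15 = 0⊕0⊕0⊕0⊕0⊕0⊕0⊕0 = 0
s2: b2⊕b3⊕b6⊕b7⊕b10⊕b11⊕b14⊕b15 = 0⊕0⊕1⊕0⊕0⊕0⊕1⊕0 = 0
s4: b4⊕b5⊕b6⊕b7⊕b12⊕b13⊕b14⊕b15 = 1⊕0⊕1⊕0⊕0⊕0⊕1⊕0 = 1
s8: b8⊕b9⊕b10⊕b11⊕b12⊕b13⊕b14⊕b15 = 1⊕0⊕0⊕0⊕0⊕0⊕1⊕0 = 0
Syndrome (s8...s1) = 0100 → position 4.
Flip bit 4: corrected codeword = 000001010000010
Data bits at positions 3,5,6,7,9,10,11,12,13,14,15: 00100000010

00100000010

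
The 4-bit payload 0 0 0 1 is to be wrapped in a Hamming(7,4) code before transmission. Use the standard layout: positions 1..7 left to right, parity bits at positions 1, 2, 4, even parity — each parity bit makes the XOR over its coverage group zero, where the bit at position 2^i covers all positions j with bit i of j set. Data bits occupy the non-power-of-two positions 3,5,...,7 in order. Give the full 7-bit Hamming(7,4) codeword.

Place data bits at non-power-of-two positions: b3=0, b5=0, b6=0, b7=1.
p1 = XOR of data positions {3,5,7} = 0⊕0⊕1 = 1
p2 = XOR of data positions {3,6,7} = 0⊕0⊕1 = 1
p4 = XOR of data positions {5,6,7} = 0⊕0⊕1 = 1
Codeword b1..b7 = 1101001

1101001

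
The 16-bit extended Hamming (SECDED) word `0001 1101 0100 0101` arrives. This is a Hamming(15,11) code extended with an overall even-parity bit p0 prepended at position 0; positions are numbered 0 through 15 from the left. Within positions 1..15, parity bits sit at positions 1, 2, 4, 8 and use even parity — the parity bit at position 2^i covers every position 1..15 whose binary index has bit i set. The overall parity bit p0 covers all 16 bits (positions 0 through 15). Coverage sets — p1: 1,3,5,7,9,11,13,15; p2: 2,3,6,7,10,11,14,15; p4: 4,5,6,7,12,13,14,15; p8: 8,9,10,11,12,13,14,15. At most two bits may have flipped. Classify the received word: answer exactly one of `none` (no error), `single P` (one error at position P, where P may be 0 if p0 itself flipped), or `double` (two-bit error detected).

s1: b1⊕b3⊕b5⊕b7⊕b9⊕b11⊕b13⊕b15 = 0⊕1⊕1⊕1⊕1⊕0⊕1⊕1 = 0
s2: b2⊕b3⊕b6⊕b7⊕b10⊕b11⊕b14⊕b15 = 0⊕1⊕0⊕1⊕0⊕0⊕0⊕1 = 1
s4: b4⊕b5⊕b6⊕b7⊕b12⊕b13⊕b14⊕b15 = 1⊕1⊕0⊕1⊕0⊕1⊕0⊕1 = 1
s8: b8⊕b9⊕b10⊕b11⊕b12⊕b13⊕b14⊕b15 = 0⊕1⊕0⊕0⊕0⊕1⊕0⊕1 = 1
Syndrome (s8...s1) = 1110 → position 14.
Overall parity (XOR of all 16 bits, including p0): 0⊕0⊕0⊕1⊕1⊕1⊕0⊕1⊕0⊕1⊕0⊕0⊕0⊕1⊕0⊕1 = 1
Overall=1, syndrome position=14 → single-bit error at position 14.

single 14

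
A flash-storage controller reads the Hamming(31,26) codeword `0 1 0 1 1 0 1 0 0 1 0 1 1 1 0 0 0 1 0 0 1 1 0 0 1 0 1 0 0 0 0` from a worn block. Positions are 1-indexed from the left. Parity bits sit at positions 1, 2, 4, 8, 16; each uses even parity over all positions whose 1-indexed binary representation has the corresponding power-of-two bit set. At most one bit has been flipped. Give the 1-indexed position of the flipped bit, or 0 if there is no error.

s1: b1⊕b3⊕b5⊕b7⊕b9⊕b11⊕b13⊕b15⊕b17⊕b19⊕b21⊕b23⊕b25⊕b27⊕b29⊕b31 = 0⊕0⊕1⊕1⊕0⊕0⊕1⊕0⊕0⊕0⊕1⊕0⊕1⊕1⊕0⊕0 = 0
s2: b2⊕b3⊕b6⊕b7⊕b10⊕b11⊕b14⊕b15⊕b18⊕b19⊕b22⊕b23⊕b26⊕b27⊕b30⊕b31 = 1⊕0⊕0⊕1⊕1⊕0⊕1⊕0⊕1⊕0⊕1⊕0⊕0⊕1⊕0⊕0 = 1
s4: b4⊕b5⊕b6⊕b7⊕b12⊕b13⊕b14⊕b15⊕b20⊕b21⊕b22⊕b23⊕b28⊕b29⊕b30⊕b31 = 1⊕1⊕0⊕1⊕1⊕1⊕1⊕0⊕0⊕1⊕1⊕0⊕0⊕0⊕0⊕0 = 0
s8: b8⊕b9⊕b10⊕b11⊕b12⊕b13⊕b14⊕b15⊕b24⊕b25⊕b26⊕b27⊕b28⊕b29⊕b30⊕b31 = 0⊕0⊕1⊕0⊕1⊕1⊕1⊕0⊕0⊕1⊕0⊕1⊕0⊕0⊕0⊕0 = 0
s16: b16⊕b17⊕b18⊕b19⊕b20⊕b21⊕b22⊕b23⊕b24⊕b25⊕b26⊕b27⊕b28⊕b29⊕b30⊕b31 = 0⊕0⊕1⊕0⊕0⊕1⊕1⊕0⊕0⊕1⊕0⊕1⊕0⊕0⊕0⊕0 = 1
Syndrome (s16...s1) = 10010 → position 18.

18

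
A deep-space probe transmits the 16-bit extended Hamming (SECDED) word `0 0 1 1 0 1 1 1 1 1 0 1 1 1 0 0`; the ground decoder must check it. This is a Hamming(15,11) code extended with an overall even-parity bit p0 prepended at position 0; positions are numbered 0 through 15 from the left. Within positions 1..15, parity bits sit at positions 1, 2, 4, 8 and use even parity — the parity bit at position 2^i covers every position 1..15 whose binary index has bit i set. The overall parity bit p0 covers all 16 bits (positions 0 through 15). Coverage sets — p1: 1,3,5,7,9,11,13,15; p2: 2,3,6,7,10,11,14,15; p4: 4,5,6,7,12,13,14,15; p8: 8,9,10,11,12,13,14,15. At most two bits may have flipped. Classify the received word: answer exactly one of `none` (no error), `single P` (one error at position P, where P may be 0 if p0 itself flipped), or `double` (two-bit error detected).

s1: b1⊕b3⊕b5⊕b7⊕b9⊕b11⊕b13⊕b15 = 0⊕1⊕1⊕1⊕1⊕1⊕1⊕0 = 0
s2: b2⊕b3⊕b6⊕b7⊕b10⊕b11⊕b14⊕b15 = 1⊕1⊕1⊕1⊕0⊕1⊕0⊕0 = 1
s4: b4⊕b5⊕b6⊕b7⊕b12⊕b13⊕b14⊕b15 = 0⊕1⊕1⊕1⊕1⊕1⊕0⊕0 = 1
s8: b8⊕b9⊕b10⊕b11⊕b12⊕b13⊕b14⊕b15 = 1⊕1⊕0⊕1⊕1⊕1⊕0⊕0 = 1
Syndrome (s8...s1) = 1110 → position 14.
Overall parity (XOR of all 16 bits, including p0): 0⊕0⊕1⊕1⊕0⊕1⊕1⊕1⊕1⊕1⊕0⊕1⊕1⊕1⊕0⊕0 = 0
Overall=0, syndrome position=14 → double-bit error detected (uncorrectable).

double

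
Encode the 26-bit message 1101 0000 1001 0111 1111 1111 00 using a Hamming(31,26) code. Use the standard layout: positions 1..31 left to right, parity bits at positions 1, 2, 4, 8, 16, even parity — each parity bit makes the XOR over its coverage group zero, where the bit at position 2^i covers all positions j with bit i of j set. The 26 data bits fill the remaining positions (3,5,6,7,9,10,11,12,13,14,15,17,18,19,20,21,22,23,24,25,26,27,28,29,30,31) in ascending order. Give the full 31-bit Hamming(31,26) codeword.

Place data bits at non-power-of-two positions: b3=1, b5=1, b6=0, b7=1, b9=0, b10=0, b11=0, b12=0, b13=1, b14=0, b15=0, b17=1, b18=0, b19=1, b20=1, b21=1, b22=1, b23=1, b24=1, b25=1, b26=1, b27=1, b28=1, b29=1, b30=0, b31=0.
p1 = XOR of data positions {3,5,7,9,11,13,15,17,19,21,23,25,27,29,31} = 1⊕1⊕1⊕0⊕0⊕1⊕0⊕1⊕1⊕1⊕1⊕1⊕1⊕1⊕0 = 1
p2 = XOR of data positions {3,6,7,10,11,14,15,18,19,22,23,26,27,30,31} = 1⊕0⊕1⊕0⊕0⊕0⊕0⊕0⊕1⊕1⊕1⊕1⊕1⊕0⊕0 = 1
p4 = XOR of data positions {5,6,7,12,13,14,15,20,21,22,23,28,29,30,31} = 1⊕0⊕1⊕0⊕1⊕0⊕0⊕1⊕1⊕1⊕1⊕1⊕1⊕0⊕0 = 1
p8 = XOR of data positions {9,10,11,12,13,14,15,24,25,26,27,28,29,30,31} = 0⊕0⊕0⊕0⊕1⊕0⊕0⊕1⊕1⊕1⊕1⊕1⊕1⊕0⊕0 = 1
p16 = XOR of data positions {17,18,19,20,21,22,23,24,25,26,27,28,29,30,31} = 1⊕0⊕1⊕1⊕1⊕1⊕1⊕1⊕1⊕1⊕1⊕1⊕1⊕0⊕0 = 0
Codeword b1..b31 = 1111101100001000101111111111100

1111101100001000101111111111100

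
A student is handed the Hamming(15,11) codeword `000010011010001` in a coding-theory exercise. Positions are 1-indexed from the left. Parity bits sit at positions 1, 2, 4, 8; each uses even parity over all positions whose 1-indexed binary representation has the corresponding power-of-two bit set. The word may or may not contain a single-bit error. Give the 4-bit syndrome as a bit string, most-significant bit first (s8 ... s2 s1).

0000

s1: b1⊕b3⊕b5⊕b7⊕b9⊕b11⊕b13⊕b15 = 0⊕0⊕1⊕0⊕1⊕1⊕0⊕1 = 0
s2: b2⊕b3⊕b6⊕b7⊕b10⊕b11⊕b14⊕b15 = 0⊕0⊕0⊕0⊕0⊕1⊕0⊕1 = 0
s4: b4⊕b5⊕b6⊕b7⊕b12⊕b13⊕b14⊕b15 = 0⊕1⊕0⊕0⊕0⊕0⊕0⊕1 = 0
s8: b8⊕b9⊕b10⊕b11⊕b12⊕b13⊕b14⊕b15 = 1⊕1⊕0⊕1⊕0⊕0⊕0⊕1 = 0
Syndrome (s8...s1) = 0000 → position 0 (no error).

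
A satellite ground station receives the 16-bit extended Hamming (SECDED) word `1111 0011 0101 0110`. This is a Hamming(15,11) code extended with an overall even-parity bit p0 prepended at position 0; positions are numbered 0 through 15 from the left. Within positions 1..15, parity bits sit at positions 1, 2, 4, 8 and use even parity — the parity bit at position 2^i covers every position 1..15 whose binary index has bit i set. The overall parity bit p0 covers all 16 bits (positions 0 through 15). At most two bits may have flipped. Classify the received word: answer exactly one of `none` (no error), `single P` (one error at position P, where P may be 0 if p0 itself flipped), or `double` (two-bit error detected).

s1: b1⊕b3⊕b5⊕b7⊕b9⊕b11⊕b13⊕b15 = 1⊕1⊕0⊕1⊕1⊕1⊕1⊕0 = 0
s2: b2⊕b3⊕b6⊕b7⊕b10⊕b11⊕b14⊕b15 = 1⊕1⊕1⊕1⊕0⊕1⊕1⊕0 = 0
s4: b4⊕b5⊕b6⊕b7⊕b12⊕b13⊕b14⊕b15 = 0⊕0⊕1⊕1⊕0⊕1⊕1⊕0 = 0
s8: b8⊕b9⊕b10⊕b11⊕b12⊕b13⊕b14⊕b15 = 0⊕1⊕0⊕1⊕0⊕1⊕1⊕0 = 0
Syndrome (s8...s1) = 0000 → position 0 (no error).
Overall parity (XOR of all 16 bits, including p0): 1⊕1⊕1⊕1⊕0⊕0⊕1⊕1⊕0⊕1⊕0⊕1⊕0⊕1⊕1⊕0 = 0
Overall=0, syndrome position=0 → no error.

none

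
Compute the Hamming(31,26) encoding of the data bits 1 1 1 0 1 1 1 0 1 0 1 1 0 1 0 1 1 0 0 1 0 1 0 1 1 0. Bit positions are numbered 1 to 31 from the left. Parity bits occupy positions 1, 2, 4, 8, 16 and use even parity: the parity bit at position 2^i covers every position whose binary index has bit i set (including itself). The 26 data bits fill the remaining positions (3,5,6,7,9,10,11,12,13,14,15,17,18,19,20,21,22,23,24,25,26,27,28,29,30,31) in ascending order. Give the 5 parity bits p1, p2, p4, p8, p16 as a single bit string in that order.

01010

Place data bits at non-power-of-two positions: b3=1, b5=1, b6=1, b7=0, b9=1, b10=1, b11=1, b12=0, b13=1, b14=0, b15=1, b17=1, b18=0, b19=1, b20=0, b21=1, b22=1, b23=0, b24=0, b25=1, b26=0, b27=1, b28=0, b29=1, b30=1, b31=0.
p1 = XOR of data positions {3,5,7,9,11,13,15,17,19,21,23,25,27,29,31} = 1⊕1⊕0⊕1⊕1⊕1⊕1⊕1⊕1⊕1⊕0⊕1⊕1⊕1⊕0 = 0
p2 = XOR of data positions {3,6,7,10,11,14,15,18,19,22,23,26,27,30,31} = 1⊕1⊕0⊕1⊕1⊕0⊕1⊕0⊕1⊕1⊕0⊕0⊕1⊕1⊕0 = 1
p4 = XOR of data positions {5,6,7,12,13,14,15,20,21,22,23,28,29,30,31} = 1⊕1⊕0⊕0⊕1⊕0⊕1⊕0⊕1⊕1⊕0⊕0⊕1⊕1⊕0 = 0
p8 = XOR of data positions {9,10,11,12,13,14,15,24,25,26,27,28,29,30,31} = 1⊕1⊕1⊕0⊕1⊕0⊕1⊕0⊕1⊕0⊕1⊕0⊕1⊕1⊕0 = 1
p16 = XOR of data positions {17,18,19,20,21,22,23,24,25,26,27,28,29,30,31} = 1⊕0⊕1⊕0⊕1⊕1⊕0⊕0⊕1⊕0⊕1⊕0⊕1⊕1⊕0 = 0
Parity bits p1,p2,p4,p8,p16 = 01010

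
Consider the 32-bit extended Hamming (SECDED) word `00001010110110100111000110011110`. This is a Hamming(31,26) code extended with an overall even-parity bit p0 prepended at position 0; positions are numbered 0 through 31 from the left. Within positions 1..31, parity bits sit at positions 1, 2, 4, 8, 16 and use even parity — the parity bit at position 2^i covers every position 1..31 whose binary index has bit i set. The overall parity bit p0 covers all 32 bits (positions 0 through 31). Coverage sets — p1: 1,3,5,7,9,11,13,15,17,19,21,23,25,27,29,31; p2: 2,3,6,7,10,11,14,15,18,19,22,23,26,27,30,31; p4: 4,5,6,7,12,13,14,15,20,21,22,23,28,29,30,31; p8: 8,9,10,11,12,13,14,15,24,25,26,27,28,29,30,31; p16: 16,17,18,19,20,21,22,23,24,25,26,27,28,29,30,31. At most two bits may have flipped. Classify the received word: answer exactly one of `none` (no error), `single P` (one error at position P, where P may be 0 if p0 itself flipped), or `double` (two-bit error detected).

s1: b1⊕b3⊕b5⊕b7⊕b9⊕b11⊕b13⊕b15⊕b17⊕b19⊕b21⊕b23⊕b25⊕b27⊕b29⊕b31 = 0⊕0⊕0⊕0⊕1⊕1⊕0⊕0⊕1⊕1⊕0⊕1⊕0⊕1⊕1⊕0 = 1
s2: b2⊕b3⊕b6⊕b7⊕b10⊕b11⊕b14⊕b15⊕b18⊕b19⊕b22⊕b23⊕b26⊕b27⊕b30⊕b31 = 0⊕0⊕1⊕0⊕0⊕1⊕1⊕0⊕1⊕1⊕0⊕1⊕0⊕1⊕1⊕0 = 0
s4: b4⊕b5⊕b6⊕b7⊕b12⊕b13⊕b14⊕b15⊕b20⊕b21⊕b22⊕b23⊕b28⊕b29⊕b30⊕b31 = 1⊕0⊕1⊕0⊕1⊕0⊕1⊕0⊕0⊕0⊕0⊕1⊕1⊕1⊕1⊕0 = 0
s8: b8⊕b9⊕b10⊕b11⊕b12⊕b13⊕b14⊕b15⊕b24⊕b25⊕b26⊕b27⊕b28⊕b29⊕b30⊕b31 = 1⊕1⊕0⊕1⊕1⊕0⊕1⊕0⊕1⊕0⊕0⊕1⊕1⊕1⊕1⊕0 = 0
s16: b16⊕b17⊕b18⊕b19⊕b20⊕b21⊕b22⊕b23⊕b24⊕b25⊕b26⊕b27⊕b28⊕b29⊕b30⊕b31 = 0⊕1⊕1⊕1⊕0⊕0⊕0⊕1⊕1⊕0⊕0⊕1⊕1⊕1⊕1⊕0 = 1
Syndrome (s16...s1) = 10001 → position 17.
Overall parity (XOR of all 32 bits, including p0): 0⊕0⊕0⊕0⊕1⊕0⊕1⊕0⊕1⊕1⊕0⊕1⊕1⊕0⊕1⊕0⊕0⊕1⊕1⊕1⊕0⊕0⊕0⊕1⊕1⊕0⊕0⊕1⊕1⊕1⊕1⊕0 = 0
Overall=0, syndrome position=17 → double-bit error detected (uncorrectable).

double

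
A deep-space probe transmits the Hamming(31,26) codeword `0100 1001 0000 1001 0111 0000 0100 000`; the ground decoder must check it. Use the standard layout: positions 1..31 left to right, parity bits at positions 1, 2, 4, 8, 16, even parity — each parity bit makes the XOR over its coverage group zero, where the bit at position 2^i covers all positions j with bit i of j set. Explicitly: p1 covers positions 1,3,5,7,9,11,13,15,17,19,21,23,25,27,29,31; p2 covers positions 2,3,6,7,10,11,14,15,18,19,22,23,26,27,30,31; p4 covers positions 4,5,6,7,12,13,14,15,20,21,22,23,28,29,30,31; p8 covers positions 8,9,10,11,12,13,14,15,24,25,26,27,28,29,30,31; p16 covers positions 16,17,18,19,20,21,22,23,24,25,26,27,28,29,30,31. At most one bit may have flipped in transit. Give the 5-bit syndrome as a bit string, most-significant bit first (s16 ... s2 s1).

s1: b1⊕b3⊕b5⊕b7⊕b9⊕b11⊕b13⊕b15⊕b17⊕b19⊕b21⊕b23⊕b25⊕b27⊕b29⊕b31 = 0⊕0⊕1⊕0⊕0⊕0⊕1⊕0⊕0⊕1⊕0⊕0⊕0⊕0⊕0⊕0 = 1
s2: b2⊕b3⊕b6⊕b7⊕b10⊕b11⊕b14⊕b15⊕b18⊕b19⊕b22⊕b23⊕b26⊕b27⊕b30⊕b31 = 1⊕0⊕0⊕0⊕0⊕0⊕0⊕0⊕1⊕1⊕0⊕0⊕1⊕0⊕0⊕0 = 0
s4: b4⊕b5⊕b6⊕b7⊕b12⊕b13⊕b14⊕b15⊕b20⊕b21⊕b22⊕b23⊕b28⊕b29⊕b30⊕b31 = 0⊕1⊕0⊕0⊕0⊕1⊕0⊕0⊕1⊕0⊕0⊕0⊕0⊕0⊕0⊕0 = 1
s8: b8⊕b9⊕b10⊕b11⊕b12⊕b13⊕b14⊕b15⊕b24⊕b25⊕b26⊕b27⊕b28⊕b29⊕b30⊕b31 = 1⊕0⊕0⊕0⊕0⊕1⊕0⊕0⊕0⊕0⊕1⊕0⊕0⊕0⊕0⊕0 = 1
s16: b16⊕b17⊕b18⊕b19⊕b20⊕b21⊕b22⊕b23⊕b24⊕b25⊕b26⊕b27⊕b28⊕b29⊕b30⊕b31 = 1⊕0⊕1⊕1⊕1⊕0⊕0⊕0⊕0⊕0⊕1⊕0⊕0⊕0⊕0⊕0 = 1
Syndrome (s16...s1) = 11101 → position 29.

11101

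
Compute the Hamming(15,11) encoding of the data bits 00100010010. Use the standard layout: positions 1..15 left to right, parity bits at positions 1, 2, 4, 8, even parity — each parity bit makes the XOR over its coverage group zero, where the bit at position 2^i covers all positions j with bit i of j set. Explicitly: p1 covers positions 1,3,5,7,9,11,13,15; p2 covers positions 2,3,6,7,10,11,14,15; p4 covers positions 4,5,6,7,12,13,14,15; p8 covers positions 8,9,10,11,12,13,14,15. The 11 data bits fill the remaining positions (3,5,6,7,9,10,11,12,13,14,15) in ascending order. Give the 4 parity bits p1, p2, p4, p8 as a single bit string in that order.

1100

Place data bits at non-power-of-two positions: b3=0, b5=0, b6=1, b7=0, b9=0, b10=0, b11=1, b12=0, b13=0, b14=1, b15=0.
p1 = XOR of data positions {3,5,7,9,11,13,15} = 0⊕0⊕0⊕0⊕1⊕0⊕0 = 1
p2 = XOR of data positions {3,6,7,10,11,14,15} = 0⊕1⊕0⊕0⊕1⊕1⊕0 = 1
p4 = XOR of data positions {5,6,7,12,13,14,15} = 0⊕1⊕0⊕0⊕0⊕1⊕0 = 0
p8 = XOR of data positions {9,10,11,12,13,14,15} = 0⊕0⊕1⊕0⊕0⊕1⊕0 = 0
Parity bits p1,p2,p4,p8 = 1100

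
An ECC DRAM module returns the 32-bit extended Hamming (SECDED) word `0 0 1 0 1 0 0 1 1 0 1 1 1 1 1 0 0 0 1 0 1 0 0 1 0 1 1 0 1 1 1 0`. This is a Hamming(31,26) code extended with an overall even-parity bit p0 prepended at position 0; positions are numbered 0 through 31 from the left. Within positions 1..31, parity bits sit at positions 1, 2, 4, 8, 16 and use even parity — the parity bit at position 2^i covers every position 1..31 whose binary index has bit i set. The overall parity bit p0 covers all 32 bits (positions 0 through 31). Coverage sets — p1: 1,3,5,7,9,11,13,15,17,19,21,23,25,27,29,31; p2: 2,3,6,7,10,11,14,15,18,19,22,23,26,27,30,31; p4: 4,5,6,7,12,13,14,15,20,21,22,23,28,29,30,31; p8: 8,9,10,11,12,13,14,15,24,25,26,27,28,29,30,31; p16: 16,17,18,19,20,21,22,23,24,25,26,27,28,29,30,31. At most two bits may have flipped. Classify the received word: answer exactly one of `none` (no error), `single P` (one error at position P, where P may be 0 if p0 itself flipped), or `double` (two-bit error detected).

single 10

s1: b1⊕b3⊕b5⊕b7⊕b9⊕b11⊕b13⊕b15⊕b17⊕b19⊕b21⊕b23⊕b25⊕b27⊕b29⊕b31 = 0⊕0⊕0⊕1⊕0⊕1⊕1⊕0⊕0⊕0⊕0⊕1⊕1⊕0⊕1⊕0 = 0
s2: b2⊕b3⊕b6⊕b7⊕b10⊕b11⊕b14⊕b15⊕b18⊕b19⊕b22⊕b23⊕b26⊕b27⊕b30⊕b31 = 1⊕0⊕0⊕1⊕1⊕1⊕1⊕0⊕1⊕0⊕0⊕1⊕1⊕0⊕1⊕0 = 1
s4: b4⊕b5⊕b6⊕b7⊕b12⊕b13⊕b14⊕b15⊕b20⊕b21⊕b22⊕b23⊕b28⊕b29⊕b30⊕b31 = 1⊕0⊕0⊕1⊕1⊕1⊕1⊕0⊕1⊕0⊕0⊕1⊕1⊕1⊕1⊕0 = 0
s8: b8⊕b9⊕b10⊕b11⊕b12⊕b13⊕b14⊕b15⊕b24⊕b25⊕b26⊕b27⊕b28⊕b29⊕b30⊕b31 = 1⊕0⊕1⊕1⊕1⊕1⊕1⊕0⊕0⊕1⊕1⊕0⊕1⊕1⊕1⊕0 = 1
s16: b16⊕b17⊕b18⊕b19⊕b20⊕b21⊕b22⊕b23⊕b24⊕b25⊕b26⊕b27⊕b28⊕b29⊕b30⊕b31 = 0⊕0⊕1⊕0⊕1⊕0⊕0⊕1⊕0⊕1⊕1⊕0⊕1⊕1⊕1⊕0 = 0
Syndrome (s16...s1) = 01010 → position 10.
Overall parity (XOR of all 32 bits, including p0): 0⊕0⊕1⊕0⊕1⊕0⊕0⊕1⊕1⊕0⊕1⊕1⊕1⊕1⊕1⊕0⊕0⊕0⊕1⊕0⊕1⊕0⊕0⊕1⊕0⊕1⊕1⊕0⊕1⊕1⊕1⊕0 = 1
Overall=1, syndrome position=10 → single-bit error at position 10.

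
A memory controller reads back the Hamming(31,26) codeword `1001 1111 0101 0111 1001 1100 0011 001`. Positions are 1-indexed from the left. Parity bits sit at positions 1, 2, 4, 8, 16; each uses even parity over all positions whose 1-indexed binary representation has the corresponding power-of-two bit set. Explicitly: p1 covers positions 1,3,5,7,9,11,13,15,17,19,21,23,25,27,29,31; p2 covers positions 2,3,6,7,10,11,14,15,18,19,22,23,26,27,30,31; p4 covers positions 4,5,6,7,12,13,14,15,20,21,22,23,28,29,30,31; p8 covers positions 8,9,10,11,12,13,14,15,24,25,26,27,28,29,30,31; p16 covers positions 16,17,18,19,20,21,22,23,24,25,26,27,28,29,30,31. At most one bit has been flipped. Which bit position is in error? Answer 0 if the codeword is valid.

0

s1: b1⊕b3⊕b5⊕b7⊕b9⊕b11⊕b13⊕b15⊕b17⊕b19⊕b21⊕b23⊕b25⊕b27⊕b29⊕b31 = 1⊕0⊕1⊕1⊕0⊕0⊕0⊕1⊕1⊕0⊕1⊕0⊕0⊕1⊕0⊕1 = 0
s2: b2⊕b3⊕b6⊕b7⊕b10⊕b11⊕b14⊕b15⊕b18⊕b19⊕b22⊕b23⊕b26⊕b27⊕b30⊕b31 = 0⊕0⊕1⊕1⊕1⊕0⊕1⊕1⊕0⊕0⊕1⊕0⊕0⊕1⊕0⊕1 = 0
s4: b4⊕b5⊕b6⊕b7⊕b12⊕b13⊕b14⊕b15⊕b20⊕b21⊕b22⊕b23⊕b28⊕b29⊕b30⊕b31 = 1⊕1⊕1⊕1⊕1⊕0⊕1⊕1⊕1⊕1⊕1⊕0⊕1⊕0⊕0⊕1 = 0
s8: b8⊕b9⊕b10⊕b11⊕b12⊕b13⊕b14⊕b15⊕b24⊕b25⊕b26⊕b27⊕b28⊕b29⊕b30⊕b31 = 1⊕0⊕1⊕0⊕1⊕0⊕1⊕1⊕0⊕0⊕0⊕1⊕1⊕0⊕0⊕1 = 0
s16: b16⊕b17⊕b18⊕b19⊕b20⊕b21⊕b22⊕b23⊕b24⊕b25⊕b26⊕b27⊕b28⊕b29⊕b30⊕b31 = 1⊕1⊕0⊕0⊕1⊕1⊕1⊕0⊕0⊕0⊕0⊕1⊕1⊕0⊕0⊕1 = 0
Syndrome (s16...s1) = 00000 → position 0 (no error).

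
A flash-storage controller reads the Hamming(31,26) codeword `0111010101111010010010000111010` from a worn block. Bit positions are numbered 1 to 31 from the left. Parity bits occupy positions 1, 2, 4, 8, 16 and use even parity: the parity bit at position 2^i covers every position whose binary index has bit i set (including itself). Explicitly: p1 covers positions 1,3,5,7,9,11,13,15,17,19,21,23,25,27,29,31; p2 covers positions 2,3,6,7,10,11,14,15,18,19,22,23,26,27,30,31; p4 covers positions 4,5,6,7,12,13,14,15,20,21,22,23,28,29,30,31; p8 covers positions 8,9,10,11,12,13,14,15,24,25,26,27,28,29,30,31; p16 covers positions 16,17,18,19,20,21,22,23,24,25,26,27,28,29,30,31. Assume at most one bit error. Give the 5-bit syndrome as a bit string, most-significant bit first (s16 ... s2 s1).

s1: b1⊕b3⊕b5⊕b7⊕b9⊕b11⊕b13⊕b15⊕b17⊕b19⊕b21⊕b23⊕b25⊕b27⊕b29⊕b31 = 0⊕1⊕0⊕0⊕0⊕1⊕1⊕1⊕0⊕0⊕1⊕0⊕0⊕1⊕0⊕0 = 0
s2: b2⊕b3⊕b6⊕b7⊕b10⊕b11⊕b14⊕b15⊕b18⊕b19⊕b22⊕b23⊕b26⊕b27⊕b30⊕b31 = 1⊕1⊕1⊕0⊕1⊕1⊕0⊕1⊕1⊕0⊕0⊕0⊕1⊕1⊕1⊕0 = 0
s4: b4⊕b5⊕b6⊕b7⊕b12⊕b13⊕b14⊕b15⊕b20⊕b21⊕b22⊕b23⊕b28⊕b29⊕b30⊕b31 = 1⊕0⊕1⊕0⊕1⊕1⊕0⊕1⊕0⊕1⊕0⊕0⊕1⊕0⊕1⊕0 = 0
s8: b8⊕b9⊕b10⊕b11⊕b12⊕b13⊕b14⊕b15⊕b24⊕b25⊕b26⊕b27⊕b28⊕b29⊕b30⊕b31 = 1⊕0⊕1⊕1⊕1⊕1⊕0⊕1⊕0⊕0⊕1⊕1⊕1⊕0⊕1⊕0 = 0
s16: b16⊕b17⊕b18⊕b19⊕b20⊕b21⊕b22⊕b23⊕b24⊕b25⊕b26⊕b27⊕b28⊕b29⊕b30⊕b31 = 0⊕0⊕1⊕0⊕0⊕1⊕0⊕0⊕0⊕0⊕1⊕1⊕1⊕0⊕1⊕0 = 0
Syndrome (s16...s1) = 00000 → position 0 (no error).

00000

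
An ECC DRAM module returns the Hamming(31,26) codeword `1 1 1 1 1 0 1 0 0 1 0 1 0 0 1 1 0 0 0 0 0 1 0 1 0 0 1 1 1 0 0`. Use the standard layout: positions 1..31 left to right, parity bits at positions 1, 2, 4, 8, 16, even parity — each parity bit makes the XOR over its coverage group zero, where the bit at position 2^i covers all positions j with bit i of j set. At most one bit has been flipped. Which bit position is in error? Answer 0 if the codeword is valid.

11

s1: b1⊕b3⊕b5⊕b7⊕b9⊕b11⊕b13⊕b15⊕b17⊕b19⊕b21⊕b23⊕b25⊕b27⊕b29⊕b31 = 1⊕1⊕1⊕1⊕0⊕0⊕0⊕1⊕0⊕0⊕0⊕0⊕0⊕1⊕1⊕0 = 1
s2: b2⊕b3⊕b6⊕b7⊕b10⊕b11⊕b14⊕b15⊕b18⊕b19⊕b22⊕b23⊕b26⊕b27⊕b30⊕b31 = 1⊕1⊕0⊕1⊕1⊕0⊕0⊕1⊕0⊕0⊕1⊕0⊕0⊕1⊕0⊕0 = 1
s4: b4⊕b5⊕b6⊕b7⊕b12⊕b13⊕b14⊕b15⊕b20⊕b21⊕b22⊕b23⊕b28⊕b29⊕b30⊕b31 = 1⊕1⊕0⊕1⊕1⊕0⊕0⊕1⊕0⊕0⊕1⊕0⊕1⊕1⊕0⊕0 = 0
s8: b8⊕b9⊕b10⊕b11⊕b12⊕b13⊕b14⊕b15⊕b24⊕b25⊕b26⊕b27⊕b28⊕b29⊕b30⊕b31 = 0⊕0⊕1⊕0⊕1⊕0⊕0⊕1⊕1⊕0⊕0⊕1⊕1⊕1⊕0⊕0 = 1
s16: b16⊕b17⊕b18⊕b19⊕b20⊕b21⊕b22⊕b23⊕b24⊕b25⊕b26⊕b27⊕b28⊕b29⊕b30⊕b31 = 1⊕0⊕0⊕0⊕0⊕0⊕1⊕0⊕1⊕0⊕0⊕1⊕1⊕1⊕0⊕0 = 0
Syndrome (s16...s1) = 01011 → position 11.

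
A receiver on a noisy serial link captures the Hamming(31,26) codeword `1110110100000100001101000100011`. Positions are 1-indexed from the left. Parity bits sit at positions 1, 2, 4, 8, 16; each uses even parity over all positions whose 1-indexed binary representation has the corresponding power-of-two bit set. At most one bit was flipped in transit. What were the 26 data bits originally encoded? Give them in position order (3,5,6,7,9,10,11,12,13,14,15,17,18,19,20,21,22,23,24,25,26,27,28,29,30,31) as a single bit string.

11100000011001101000100011

s1: b1⊕b3⊕b5⊕b7⊕b9⊕b11⊕b13⊕b15⊕b17⊕b19⊕b21⊕b23⊕b25⊕b27⊕b29⊕b31 = 1⊕1⊕1⊕0⊕0⊕0⊕0⊕0⊕0⊕1⊕0⊕0⊕0⊕0⊕0⊕1 = 1
s2: b2⊕b3⊕b6⊕b7⊕b10⊕b11⊕b14⊕b15⊕b18⊕b19⊕b22⊕b23⊕b26⊕b27⊕b30⊕b31 = 1⊕1⊕1⊕0⊕0⊕0⊕1⊕0⊕0⊕1⊕1⊕0⊕1⊕0⊕1⊕1 = 1
s4: b4⊕b5⊕b6⊕b7⊕b12⊕b13⊕b14⊕b15⊕b20⊕b21⊕b22⊕b23⊕b28⊕b29⊕b30⊕b31 = 0⊕1⊕1⊕0⊕0⊕0⊕1⊕0⊕1⊕0⊕1⊕0⊕0⊕0⊕1⊕1 = 1
s8: b8⊕b9⊕b10⊕b11⊕b12⊕b13⊕b14⊕b15⊕b24⊕b25⊕b26⊕b27⊕b28⊕b29⊕b30⊕b31 = 1⊕0⊕0⊕0⊕0⊕0⊕1⊕0⊕0⊕0⊕1⊕0⊕0⊕0⊕1⊕1 = 1
s16: b16⊕b17⊕b18⊕b19⊕b20⊕b21⊕b22⊕b23⊕b24⊕b25⊕b26⊕b27⊕b28⊕b29⊕b30⊕b31 = 0⊕0⊕0⊕1⊕1⊕0⊕1⊕0⊕0⊕0⊕1⊕0⊕0⊕0⊕1⊕1 = 0
Syndrome (s16...s1) = 01111 → position 15.
Flip bit 15: corrected codeword = 1110110100000110001101000100011
Data bits at positions 3,5,6,7,9,10,11,12,13,14,15,17,18,19,20,21,22,23,24,25,26,27,28,29,30,31: 11100000011001101000100011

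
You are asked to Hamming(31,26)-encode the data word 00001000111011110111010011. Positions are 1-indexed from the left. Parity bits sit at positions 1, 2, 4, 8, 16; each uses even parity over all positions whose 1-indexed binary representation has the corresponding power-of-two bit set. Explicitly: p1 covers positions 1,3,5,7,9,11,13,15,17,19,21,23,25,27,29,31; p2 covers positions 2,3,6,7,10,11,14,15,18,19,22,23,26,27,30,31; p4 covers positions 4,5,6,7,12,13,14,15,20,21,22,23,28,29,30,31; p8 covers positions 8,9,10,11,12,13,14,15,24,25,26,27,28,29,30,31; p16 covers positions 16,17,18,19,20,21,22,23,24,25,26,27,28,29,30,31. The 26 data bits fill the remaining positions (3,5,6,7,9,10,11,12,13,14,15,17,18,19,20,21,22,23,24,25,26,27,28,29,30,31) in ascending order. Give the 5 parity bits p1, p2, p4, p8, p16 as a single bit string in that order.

Place data bits at non-power-of-two positions: b3=0, b5=0, b6=0, b7=0, b9=1, b10=0, b11=0, b12=0, b13=1, b14=1, b15=1, b17=0, b18=1, b19=1, b20=1, b21=1, b22=0, b23=1, b24=1, b25=1, b26=0, b27=1, b28=0, b29=0, b30=1, b31=1.
p1 = XOR of data positions {3,5,7,9,11,13,15,17,19,21,23,25,27,29,31} = 0⊕0⊕0⊕1⊕0⊕1⊕1⊕0⊕1⊕1⊕1⊕1⊕1⊕0⊕1 = 1
p2 = XOR of data positions {3,6,7,10,11,14,15,18,19,22,23,26,27,30,31} = 0⊕0⊕0⊕0⊕0⊕1⊕1⊕1⊕1⊕0⊕1⊕0⊕1⊕1⊕1 = 0
p4 = XOR of data positions {5,6,7,12,13,14,15,20,21,22,23,28,29,30,31} = 0⊕0⊕0⊕0⊕1⊕1⊕1⊕1⊕1⊕0⊕1⊕0⊕0⊕1⊕1 = 0
p8 = XOR of data positions {9,10,11,12,13,14,15,24,25,26,27,28,29,30,31} = 1⊕0⊕0⊕0⊕1⊕1⊕1⊕1⊕1⊕0⊕1⊕0⊕0⊕1⊕1 = 1
p16 = XOR of data positions {17,18,19,20,21,22,23,24,25,26,27,28,29,30,31} = 0⊕1⊕1⊕1⊕1⊕0⊕1⊕1⊕1⊕0⊕1⊕0⊕0⊕1⊕1 = 0
Parity bits p1,p2,p4,p8,p16 = 10010

10010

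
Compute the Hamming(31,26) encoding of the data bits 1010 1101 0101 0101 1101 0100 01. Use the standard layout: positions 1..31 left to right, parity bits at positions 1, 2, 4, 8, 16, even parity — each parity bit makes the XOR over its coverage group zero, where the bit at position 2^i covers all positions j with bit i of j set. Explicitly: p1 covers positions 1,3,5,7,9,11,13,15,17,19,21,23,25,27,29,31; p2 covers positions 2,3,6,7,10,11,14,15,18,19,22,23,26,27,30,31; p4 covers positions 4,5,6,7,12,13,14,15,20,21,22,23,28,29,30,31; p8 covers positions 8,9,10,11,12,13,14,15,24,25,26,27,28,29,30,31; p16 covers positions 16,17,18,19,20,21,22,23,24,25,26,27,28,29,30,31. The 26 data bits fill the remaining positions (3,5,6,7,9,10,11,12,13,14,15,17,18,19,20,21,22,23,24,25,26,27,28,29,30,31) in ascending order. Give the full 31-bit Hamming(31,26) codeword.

Place data bits at non-power-of-two positions: b3=1, b5=0, b6=1, b7=0, b9=1, b10=1, b11=0, b12=1, b13=0, b14=1, b15=0, b17=1, b18=0, b19=1, b20=0, b21=1, b22=1, b23=1, b24=0, b25=1, b26=0, b27=1, b28=0, b29=0, b30=0, b31=1.
p1 = XOR of data positions {3,5,7,9,11,13,15,17,19,21,23,25,27,29,31} = 1⊕0⊕0⊕1⊕0⊕0⊕0⊕1⊕1⊕1⊕1⊕1⊕1⊕0⊕1 = 1
p2 = XOR of data positions {3,6,7,10,11,14,15,18,19,22,23,26,27,30,31} = 1⊕1⊕0⊕1⊕0⊕1⊕0⊕0⊕1⊕1⊕1⊕0⊕1⊕0⊕1 = 1
p4 = XOR of data positions {5,6,7,12,13,14,15,20,21,22,23,28,29,30,31} = 0⊕1⊕0⊕1⊕0⊕1⊕0⊕0⊕1⊕1⊕1⊕0⊕0⊕0⊕1 = 1
p8 = XOR of data positions {9,10,11,12,13,14,15,24,25,26,27,28,29,30,31} = 1⊕1⊕0⊕1⊕0⊕1⊕0⊕0⊕1⊕0⊕1⊕0⊕0⊕0⊕1 = 1
p16 = XOR of data positions {17,18,19,20,21,22,23,24,25,26,27,28,29,30,31} = 1⊕0⊕1⊕0⊕1⊕1⊕1⊕0⊕1⊕0⊕1⊕0⊕0⊕0⊕1 = 0
Codeword b1..b31 = 1111010111010100101011101010001

1111010111010100101011101010001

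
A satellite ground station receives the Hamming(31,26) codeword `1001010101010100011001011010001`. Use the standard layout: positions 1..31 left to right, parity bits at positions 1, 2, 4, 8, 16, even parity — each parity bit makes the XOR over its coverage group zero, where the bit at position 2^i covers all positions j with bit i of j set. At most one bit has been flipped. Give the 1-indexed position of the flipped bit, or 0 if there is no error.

s1: b1⊕b3⊕b5⊕b7⊕b9⊕b11⊕b13⊕b15⊕b17⊕b19⊕b21⊕b23⊕b25⊕b27⊕b29⊕b31 = 1⊕0⊕0⊕0⊕0⊕0⊕0⊕0⊕0⊕1⊕0⊕0⊕1⊕1⊕0⊕1 = 1
s2: b2⊕b3⊕b6⊕b7⊕b10⊕b11⊕b14⊕b15⊕b18⊕b19⊕b22⊕b23⊕b26⊕b27⊕b30⊕b31 = 0⊕0⊕1⊕0⊕1⊕0⊕1⊕0⊕1⊕1⊕1⊕0⊕0⊕1⊕0⊕1 = 0
s4: b4⊕b5⊕b6⊕b7⊕b12⊕b13⊕b14⊕b15⊕b20⊕b21⊕b22⊕b23⊕b28⊕b29⊕b30⊕b31 = 1⊕0⊕1⊕0⊕1⊕0⊕1⊕0⊕0⊕0⊕1⊕0⊕0⊕0⊕0⊕1 = 0
s8: b8⊕b9⊕b10⊕b11⊕b12⊕b13⊕b14⊕b15⊕b24⊕b25⊕b26⊕b27⊕b28⊕b29⊕b30⊕b31 = 1⊕0⊕1⊕0⊕1⊕0⊕1⊕0⊕1⊕1⊕0⊕1⊕0⊕0⊕0⊕1 = 0
s16: b16⊕b17⊕b18⊕b19⊕b20⊕b21⊕b22⊕b23⊕b24⊕b25⊕b26⊕b27⊕b28⊕b29⊕b30⊕b31 = 0⊕0⊕1⊕1⊕0⊕0⊕1⊕0⊕1⊕1⊕0⊕1⊕0⊕0⊕0⊕1 = 1
Syndrome (s16...s1) = 10001 → position 17.

17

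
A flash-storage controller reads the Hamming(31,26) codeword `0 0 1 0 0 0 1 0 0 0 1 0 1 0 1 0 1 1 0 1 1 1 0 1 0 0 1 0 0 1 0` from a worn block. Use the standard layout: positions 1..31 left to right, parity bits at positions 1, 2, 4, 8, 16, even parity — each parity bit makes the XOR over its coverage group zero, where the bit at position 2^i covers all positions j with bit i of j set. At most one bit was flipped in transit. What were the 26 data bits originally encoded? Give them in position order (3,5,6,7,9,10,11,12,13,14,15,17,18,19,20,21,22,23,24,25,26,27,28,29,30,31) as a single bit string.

s1: b1⊕b3⊕b5⊕b7⊕b9⊕b11⊕b13⊕b15⊕b17⊕b19⊕b21⊕b23⊕b25⊕b27⊕b29⊕b31 = 0⊕1⊕0⊕1⊕0⊕1⊕1⊕1⊕1⊕0⊕1⊕0⊕0⊕1⊕0⊕0 = 0
s2: b2⊕b3⊕b6⊕b7⊕b10⊕b11⊕b14⊕b15⊕b18⊕b19⊕b22⊕b23⊕b26⊕b27⊕b30⊕b31 = 0⊕1⊕0⊕1⊕0⊕1⊕0⊕1⊕1⊕0⊕1⊕0⊕0⊕1⊕1⊕0 = 0
s4: b4⊕b5⊕b6⊕b7⊕b12⊕b13⊕b14⊕b15⊕b20⊕b21⊕b22⊕b23⊕b28⊕b29⊕b30⊕b31 = 0⊕0⊕0⊕1⊕0⊕1⊕0⊕1⊕1⊕1⊕1⊕0⊕0⊕0⊕1⊕0 = 1
s8: b8⊕b9⊕b10⊕b11⊕b12⊕b13⊕b14⊕b15⊕b24⊕b25⊕b26⊕b27⊕b28⊕b29⊕b30⊕b31 = 0⊕0⊕0⊕1⊕0⊕1⊕0⊕1⊕1⊕0⊕0⊕1⊕0⊕0⊕1⊕0 = 0
s16: b16⊕b17⊕b18⊕b19⊕b20⊕b21⊕b22⊕b23⊕b24⊕b25⊕b26⊕b27⊕b28⊕b29⊕b30⊕b31 = 0⊕1⊕1⊕0⊕1⊕1⊕1⊕0⊕1⊕0⊕0⊕1⊕0⊕0⊕1⊕0 = 0
Syndrome (s16...s1) = 00100 → position 4.
Flip bit 4: corrected codeword = 0011001000101010110111010010010
Data bits at positions 3,5,6,7,9,10,11,12,13,14,15,17,18,19,20,21,22,23,24,25,26,27,28,29,30,31: 10010010101110111010010010

10010010101110111010010010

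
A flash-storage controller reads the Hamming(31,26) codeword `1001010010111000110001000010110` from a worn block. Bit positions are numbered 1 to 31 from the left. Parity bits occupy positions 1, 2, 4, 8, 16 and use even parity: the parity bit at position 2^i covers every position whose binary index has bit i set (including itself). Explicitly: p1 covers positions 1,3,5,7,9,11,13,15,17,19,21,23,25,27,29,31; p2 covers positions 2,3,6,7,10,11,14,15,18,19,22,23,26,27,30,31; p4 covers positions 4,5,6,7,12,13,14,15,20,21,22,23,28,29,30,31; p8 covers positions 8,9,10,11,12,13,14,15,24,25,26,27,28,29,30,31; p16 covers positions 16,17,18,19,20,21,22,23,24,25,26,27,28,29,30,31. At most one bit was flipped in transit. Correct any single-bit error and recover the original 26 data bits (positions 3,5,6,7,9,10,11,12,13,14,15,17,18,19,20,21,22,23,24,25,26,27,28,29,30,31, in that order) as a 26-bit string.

00101011000110001000010110

s1: b1⊕b3⊕b5⊕b7⊕b9⊕b11⊕b13⊕b15⊕b17⊕b19⊕b21⊕b23⊕b25⊕b27⊕b29⊕b31 = 1⊕0⊕0⊕0⊕1⊕1⊕1⊕0⊕1⊕0⊕0⊕0⊕0⊕1⊕1⊕0 = 1
s2: b2⊕b3⊕b6⊕b7⊕b10⊕b11⊕b14⊕b15⊕b18⊕b19⊕b22⊕b23⊕b26⊕b27⊕b30⊕b31 = 0⊕0⊕1⊕0⊕0⊕1⊕0⊕0⊕1⊕0⊕1⊕0⊕0⊕1⊕1⊕0 = 0
s4: b4⊕b5⊕b6⊕b7⊕b12⊕b13⊕b14⊕b15⊕b20⊕b21⊕b22⊕b23⊕b28⊕b29⊕b30⊕b31 = 1⊕0⊕1⊕0⊕1⊕1⊕0⊕0⊕0⊕0⊕1⊕0⊕0⊕1⊕1⊕0 = 1
s8: b8⊕b9⊕b10⊕b11⊕b12⊕b13⊕b14⊕b15⊕b24⊕b25⊕b26⊕b27⊕b28⊕b29⊕b30⊕b31 = 0⊕1⊕0⊕1⊕1⊕1⊕0⊕0⊕0⊕0⊕0⊕1⊕0⊕1⊕1⊕0 = 1
s16: b16⊕b17⊕b18⊕b19⊕b20⊕b21⊕b22⊕b23⊕b24⊕b25⊕b26⊕b27⊕b28⊕b29⊕b30⊕b31 = 0⊕1⊕1⊕0⊕0⊕0⊕1⊕0⊕0⊕0⊕0⊕1⊕0⊕1⊕1⊕0 = 0
Syndrome (s16...s1) = 01101 → position 13.
Flip bit 13: corrected codeword = 1001010010110000110001000010110
Data bits at positions 3,5,6,7,9,10,11,12,13,14,15,17,18,19,20,21,22,23,24,25,26,27,28,29,30,31: 00101011000110001000010110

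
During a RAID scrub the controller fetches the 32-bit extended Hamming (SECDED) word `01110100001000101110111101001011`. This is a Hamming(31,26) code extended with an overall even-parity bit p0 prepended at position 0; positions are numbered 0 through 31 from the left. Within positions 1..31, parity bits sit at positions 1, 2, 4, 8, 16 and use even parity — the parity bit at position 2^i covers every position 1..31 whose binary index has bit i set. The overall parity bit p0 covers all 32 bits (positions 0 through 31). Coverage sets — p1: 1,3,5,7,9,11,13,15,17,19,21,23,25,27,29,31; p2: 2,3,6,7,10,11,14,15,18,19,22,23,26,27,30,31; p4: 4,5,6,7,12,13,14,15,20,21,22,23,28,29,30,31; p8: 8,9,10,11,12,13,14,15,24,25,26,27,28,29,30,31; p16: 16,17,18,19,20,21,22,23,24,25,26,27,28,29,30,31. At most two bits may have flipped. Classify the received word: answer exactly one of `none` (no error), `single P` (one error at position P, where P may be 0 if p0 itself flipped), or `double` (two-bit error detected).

single 22

s1: b1⊕b3⊕b5⊕b7⊕b9⊕b11⊕b13⊕b15⊕b17⊕b19⊕b21⊕b23⊕b25⊕b27⊕b29⊕b31 = 1⊕1⊕1⊕0⊕0⊕0⊕0⊕0⊕1⊕0⊕1⊕1⊕1⊕0⊕0⊕1 = 0
s2: b2⊕b3⊕b6⊕b7⊕b10⊕b11⊕b14⊕b15⊕b18⊕b19⊕b22⊕b23⊕b26⊕b27⊕b30⊕b31 = 1⊕1⊕0⊕0⊕1⊕0⊕1⊕0⊕1⊕0⊕1⊕1⊕0⊕0⊕1⊕1 = 1
s4: b4⊕b5⊕b6⊕b7⊕b12⊕b13⊕b14⊕b15⊕b20⊕b21⊕b22⊕b23⊕b28⊕b29⊕b30⊕b31 = 0⊕1⊕0⊕0⊕0⊕0⊕1⊕0⊕1⊕1⊕1⊕1⊕1⊕0⊕1⊕1 = 1
s8: b8⊕b9⊕b10⊕b11⊕b12⊕b13⊕b14⊕b15⊕b24⊕b25⊕b26⊕b27⊕b28⊕b29⊕b30⊕b31 = 0⊕0⊕1⊕0⊕0⊕0⊕1⊕0⊕0⊕1⊕0⊕0⊕1⊕0⊕1⊕1 = 0
s16: b16⊕b17⊕b18⊕b19⊕b20⊕b21⊕b22⊕b23⊕b24⊕b25⊕b26⊕b27⊕b28⊕b29⊕b30⊕b31 = 1⊕1⊕1⊕0⊕1⊕1⊕1⊕1⊕0⊕1⊕0⊕0⊕1⊕0⊕1⊕1 = 1
Syndrome (s16...s1) = 10110 → position 22.
Overall parity (XOR of all 32 bits, including p0): 0⊕1⊕1⊕1⊕0⊕1⊕0⊕0⊕0⊕0⊕1⊕0⊕0⊕0⊕1⊕0⊕1⊕1⊕1⊕0⊕1⊕1⊕1⊕1⊕0⊕1⊕0⊕0⊕1⊕0⊕1⊕1 = 1
Overall=1, syndrome position=22 → single-bit error at position 22.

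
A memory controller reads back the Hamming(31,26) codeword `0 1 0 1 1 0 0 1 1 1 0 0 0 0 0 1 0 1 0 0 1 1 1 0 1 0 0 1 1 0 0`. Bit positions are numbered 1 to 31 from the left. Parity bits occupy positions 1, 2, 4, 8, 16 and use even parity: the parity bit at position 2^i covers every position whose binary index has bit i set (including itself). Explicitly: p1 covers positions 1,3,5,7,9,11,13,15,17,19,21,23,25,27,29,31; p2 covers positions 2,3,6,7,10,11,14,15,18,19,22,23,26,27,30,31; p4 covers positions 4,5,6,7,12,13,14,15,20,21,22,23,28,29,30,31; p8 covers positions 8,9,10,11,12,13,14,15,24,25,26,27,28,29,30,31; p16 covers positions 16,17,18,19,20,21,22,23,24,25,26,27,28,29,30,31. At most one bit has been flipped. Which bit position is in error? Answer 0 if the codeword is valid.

s1: b1⊕b3⊕b5⊕b7⊕b9⊕b11⊕b13⊕b15⊕b17⊕b19⊕b21⊕b23⊕b25⊕b27⊕b29⊕b31 = 0⊕0⊕1⊕0⊕1⊕0⊕0⊕0⊕0⊕0⊕1⊕1⊕1⊕0⊕1⊕0 = 0
s2: b2⊕b3⊕b6⊕b7⊕b10⊕b11⊕b14⊕b15⊕b18⊕b19⊕b22⊕b23⊕b26⊕b27⊕b30⊕b31 = 1⊕0⊕0⊕0⊕1⊕0⊕0⊕0⊕1⊕0⊕1⊕1⊕0⊕0⊕0⊕0 = 1
s4: b4⊕b5⊕b6⊕b7⊕b12⊕b13⊕b14⊕b15⊕b20⊕b21⊕b22⊕b23⊕b28⊕b29⊕b30⊕b31 = 1⊕1⊕0⊕0⊕0⊕0⊕0⊕0⊕0⊕1⊕1⊕1⊕1⊕1⊕0⊕0 = 1
s8: b8⊕b9⊕b10⊕b11⊕b12⊕b13⊕b14⊕b15⊕b24⊕b25⊕b26⊕b27⊕b28⊕b29⊕b30⊕b31 = 1⊕1⊕1⊕0⊕0⊕0⊕0⊕0⊕0⊕1⊕0⊕0⊕1⊕1⊕0⊕0 = 0
s16: b16⊕b17⊕b18⊕b19⊕b20⊕b21⊕b22⊕b23⊕b24⊕b25⊕b26⊕b27⊕b28⊕b29⊕b30⊕b31 = 1⊕0⊕1⊕0⊕0⊕1⊕1⊕1⊕0⊕1⊕0⊕0⊕1⊕1⊕0⊕0 = 0
Syndrome (s16...s1) = 00110 → position 6.

6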